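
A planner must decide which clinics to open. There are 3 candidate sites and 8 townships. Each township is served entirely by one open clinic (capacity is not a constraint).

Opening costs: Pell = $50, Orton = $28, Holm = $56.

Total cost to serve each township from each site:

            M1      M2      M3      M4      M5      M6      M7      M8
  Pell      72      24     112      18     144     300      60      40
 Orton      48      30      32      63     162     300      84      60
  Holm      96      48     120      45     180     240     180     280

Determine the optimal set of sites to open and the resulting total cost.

For any fixed open set, each township goes to its cheapest open site; total = fixed + service.
{Pell, Orton, Holm}: M1→Orton 48, M2→Pell 24, M3→Orton 32, M4→Pell 18, M5→Pell 144, M6→Holm 240, M7→Pell 60, M8→Pell 40. Service 606; fixed 134; total 740.
{Pell, Orton}: service 666 + fixed 78 = 744
{Orton, Holm}: service 701 + fixed 84 = 785
{Orton}: M1→Orton 48, M2→Orton 30, M3→Orton 32, M4→Orton 63, M5→Orton 162, M6→Orton 300, M7→Orton 84, M8→Orton 60. Service 779; fixed 28; total 807.
No other subset beats 740.

Open Pell, Orton and Holm; minimum total cost 740.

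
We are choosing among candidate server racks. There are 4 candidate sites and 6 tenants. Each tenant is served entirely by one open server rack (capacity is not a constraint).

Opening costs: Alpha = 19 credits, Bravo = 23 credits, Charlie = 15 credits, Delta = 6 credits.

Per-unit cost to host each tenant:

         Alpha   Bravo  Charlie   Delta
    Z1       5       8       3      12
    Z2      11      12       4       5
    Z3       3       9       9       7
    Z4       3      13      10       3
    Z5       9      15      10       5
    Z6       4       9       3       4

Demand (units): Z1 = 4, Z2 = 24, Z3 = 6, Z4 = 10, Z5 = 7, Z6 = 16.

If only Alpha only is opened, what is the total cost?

Total cost: 478

Each tenant is assigned to its cheapest site among the open ones.
{Alpha}: Z1→Alpha 5·4=20, Z2→Alpha 11·24=264, Z3→Alpha 3·6=18, Z4→Alpha 3·10=30, Z5→Alpha 9·7=63, Z6→Alpha 4·16=64. Service 459; fixed 19; total 478.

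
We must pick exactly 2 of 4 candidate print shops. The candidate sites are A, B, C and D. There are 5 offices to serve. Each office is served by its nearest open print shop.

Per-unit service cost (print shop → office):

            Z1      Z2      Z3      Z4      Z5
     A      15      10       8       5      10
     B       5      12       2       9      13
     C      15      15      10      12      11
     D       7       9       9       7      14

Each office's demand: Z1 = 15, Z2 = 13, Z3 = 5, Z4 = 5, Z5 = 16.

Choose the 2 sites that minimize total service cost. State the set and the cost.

Choose A and B; total service cost 400.

With exactly 2 open, each office uses its cheapest among the chosen.
{A, B}: Z1→B 5·15=75, Z2→A 10·13=130, Z3→B 2·5=10, Z4→A 5·5=25, Z5→A 10·16=160. Service cost 400.
{B, D}: service cost 445
{A, D}: service cost 447
Among all 6 size-2 choices, {A, B} is lowest.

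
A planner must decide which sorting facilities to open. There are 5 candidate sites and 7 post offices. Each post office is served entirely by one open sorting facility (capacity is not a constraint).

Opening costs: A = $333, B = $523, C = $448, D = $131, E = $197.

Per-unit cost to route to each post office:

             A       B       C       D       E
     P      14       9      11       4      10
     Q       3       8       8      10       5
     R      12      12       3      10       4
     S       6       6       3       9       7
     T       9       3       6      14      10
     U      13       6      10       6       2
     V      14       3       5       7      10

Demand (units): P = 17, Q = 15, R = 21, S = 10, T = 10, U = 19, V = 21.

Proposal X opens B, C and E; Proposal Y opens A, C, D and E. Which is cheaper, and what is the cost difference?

Proposal X: {B, C, E}: P→B 9·17=153, Q→E 5·15=75, R→C 3·21=63, S→C 3·10=30, T→B 3·10=30, U→E 2·19=38, V→B 3·21=63. Service 452; fixed 1168; total 1620.
Proposal Y: {A, C, D, E}: P→D 4·17=68, Q→A 3·15=45, R→C 3·21=63, S→C 3·10=30, T→C 6·10=60, U→E 2·19=38, V→C 5·21=105. Service 409; fixed 1109; total 1518.
Difference: |1620 − 1518| = 102.

Proposal Y is cheaper by 102.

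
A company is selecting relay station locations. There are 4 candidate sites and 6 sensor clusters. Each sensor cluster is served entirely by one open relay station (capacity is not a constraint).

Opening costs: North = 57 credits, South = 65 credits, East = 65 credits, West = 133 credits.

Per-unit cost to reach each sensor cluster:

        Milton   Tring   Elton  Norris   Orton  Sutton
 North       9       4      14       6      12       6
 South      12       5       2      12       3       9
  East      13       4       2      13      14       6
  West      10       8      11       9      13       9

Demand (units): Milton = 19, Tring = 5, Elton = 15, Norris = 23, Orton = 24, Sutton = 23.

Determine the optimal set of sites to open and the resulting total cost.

For any fixed open set, each sensor cluster goes to its cheapest open site; total = fixed + service.
{North, South}: Milton→North 9·19=171, Tring→North 4·5=20, Elton→South 2·15=30, Norris→North 6·23=138, Orton→South 3·24=72, Sutton→North 6·23=138. Service 569; fixed 122; total 691.
{North, South, East}: Milton→North 9·19=171, Tring→North 4·5=20, Elton→South 2·15=30, Norris→North 6·23=138, Orton→South 3·24=72, Sutton→North 6·23=138. Service 569; fixed 187; total 756.
{North, South, West}: service 569 + fixed 255 = 824
{North, South, East, West}: service 569 + fixed 320 = 889
No other subset beats 691.

Open North and South; minimum total cost 691.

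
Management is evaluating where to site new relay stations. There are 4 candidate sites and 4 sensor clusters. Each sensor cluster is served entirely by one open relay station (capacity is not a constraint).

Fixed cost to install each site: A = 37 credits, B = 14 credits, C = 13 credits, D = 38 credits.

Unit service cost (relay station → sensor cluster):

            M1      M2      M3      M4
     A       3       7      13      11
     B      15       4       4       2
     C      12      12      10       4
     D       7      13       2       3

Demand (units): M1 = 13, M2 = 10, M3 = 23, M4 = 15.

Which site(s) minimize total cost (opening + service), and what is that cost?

For any fixed open set, each sensor cluster goes to its cheapest open site; total = fixed + service.
{A, B, D}: M1→A 3·13=39, M2→B 4·10=40, M3→D 2·23=46, M4→B 2·15=30. Service 155; fixed 89; total 244.
{A, B}: M1→A 3·13=39, M2→B 4·10=40, M3→B 4·23=92, M4→B 2·15=30. Service 201; fixed 51; total 252.
{A, B, C, D}: M1→A 3·13=39, M2→B 4·10=40, M3→D 2·23=46, M4→B 2·15=30. Service 155; fixed 102; total 257.
{C}: service 566 + fixed 13 = 579
No other subset beats 244.

Open A, B and D; minimum total cost 244.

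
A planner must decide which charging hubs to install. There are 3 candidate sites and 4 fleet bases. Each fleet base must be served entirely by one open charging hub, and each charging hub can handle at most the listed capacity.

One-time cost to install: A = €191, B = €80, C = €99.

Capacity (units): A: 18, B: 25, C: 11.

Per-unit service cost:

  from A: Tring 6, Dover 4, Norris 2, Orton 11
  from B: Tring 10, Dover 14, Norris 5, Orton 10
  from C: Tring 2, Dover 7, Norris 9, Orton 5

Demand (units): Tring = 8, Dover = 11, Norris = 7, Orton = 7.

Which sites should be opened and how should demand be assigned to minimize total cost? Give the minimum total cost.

Minimum total cost: 441

Open {B, C}: Tring→B 10·8=80, Dover→C 7·11=77, Norris→B 5·7=35, Orton→B 10·7=70.
Loads: B carries 22/25, C carries 11/11. Service 262; fixed 179; total 441.
Next best feasible plan costs 454.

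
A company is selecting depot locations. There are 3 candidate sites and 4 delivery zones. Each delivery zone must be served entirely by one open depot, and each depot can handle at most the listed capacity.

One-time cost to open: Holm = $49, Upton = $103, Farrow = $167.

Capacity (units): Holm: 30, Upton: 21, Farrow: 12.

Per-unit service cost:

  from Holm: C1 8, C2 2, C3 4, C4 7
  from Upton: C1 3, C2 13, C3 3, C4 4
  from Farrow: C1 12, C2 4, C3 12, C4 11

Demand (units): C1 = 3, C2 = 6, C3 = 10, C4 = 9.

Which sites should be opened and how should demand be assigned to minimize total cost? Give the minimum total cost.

Open {Holm}: C1→Holm 8·3=24, C2→Holm 2·6=12, C3→Holm 4·10=40, C4→Holm 7·9=63.
Loads: Holm carries 28/30. Service 139; fixed 49; total 188.
Next best feasible plan costs 249.

Minimum total cost: 188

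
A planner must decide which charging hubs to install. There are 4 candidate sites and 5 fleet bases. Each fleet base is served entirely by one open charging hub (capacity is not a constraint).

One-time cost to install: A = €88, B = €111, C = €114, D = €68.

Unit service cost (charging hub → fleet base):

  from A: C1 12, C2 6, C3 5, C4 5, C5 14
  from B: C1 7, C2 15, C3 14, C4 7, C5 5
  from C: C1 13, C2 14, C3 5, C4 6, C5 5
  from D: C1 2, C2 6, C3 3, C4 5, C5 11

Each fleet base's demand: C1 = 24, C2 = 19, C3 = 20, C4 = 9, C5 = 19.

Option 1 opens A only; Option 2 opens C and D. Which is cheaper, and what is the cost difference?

Option 2 is cheaper by 357.

Option 1: {A}: C1→A 12·24=288, C2→A 6·19=114, C3→A 5·20=100, C4→A 5·9=45, C5→A 14·19=266. Service 813; fixed 88; total 901.
Option 2: {C, D}: C1→D 2·24=48, C2→D 6·19=114, C3→D 3·20=60, C4→D 5·9=45, C5→C 5·19=95. Service 362; fixed 182; total 544.
Difference: |901 − 544| = 357.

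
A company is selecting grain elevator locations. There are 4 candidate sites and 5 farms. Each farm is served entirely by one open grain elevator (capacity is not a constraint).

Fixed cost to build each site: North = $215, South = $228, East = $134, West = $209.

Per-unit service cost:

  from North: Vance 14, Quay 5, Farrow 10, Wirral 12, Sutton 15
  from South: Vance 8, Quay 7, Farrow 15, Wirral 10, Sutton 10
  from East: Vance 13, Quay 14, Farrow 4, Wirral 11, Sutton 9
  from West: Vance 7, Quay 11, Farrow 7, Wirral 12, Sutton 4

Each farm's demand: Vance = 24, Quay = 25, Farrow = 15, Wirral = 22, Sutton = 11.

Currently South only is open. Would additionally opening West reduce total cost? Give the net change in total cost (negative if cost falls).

Current service cost with {South}: 922.
Adding West: each farm re-picks its cheapest; new service cost 712, saving 210.
Extra fixed cost: 209. Net change = 209 − 210 = -1.
(Totals: 1150 → 1149.)

Yes — net change −1 (cost falls by 1).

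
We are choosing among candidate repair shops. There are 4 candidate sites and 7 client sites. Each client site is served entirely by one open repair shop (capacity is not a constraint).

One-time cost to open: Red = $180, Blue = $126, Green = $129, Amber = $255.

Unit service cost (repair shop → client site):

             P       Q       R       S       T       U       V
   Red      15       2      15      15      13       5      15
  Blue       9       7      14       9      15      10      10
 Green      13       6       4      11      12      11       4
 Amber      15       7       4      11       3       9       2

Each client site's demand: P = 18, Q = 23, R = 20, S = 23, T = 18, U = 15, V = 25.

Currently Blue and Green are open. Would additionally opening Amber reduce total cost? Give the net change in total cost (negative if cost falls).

Current service cost with {Blue, Green}: 1053.
Adding Amber: each client site re-picks its cheapest; new service cost 826, saving 227.
Extra fixed cost: 255. Net change = 255 − 227 = 28.
(Totals: 1308 → 1336.)

No — net change +28 (cost rises by 28).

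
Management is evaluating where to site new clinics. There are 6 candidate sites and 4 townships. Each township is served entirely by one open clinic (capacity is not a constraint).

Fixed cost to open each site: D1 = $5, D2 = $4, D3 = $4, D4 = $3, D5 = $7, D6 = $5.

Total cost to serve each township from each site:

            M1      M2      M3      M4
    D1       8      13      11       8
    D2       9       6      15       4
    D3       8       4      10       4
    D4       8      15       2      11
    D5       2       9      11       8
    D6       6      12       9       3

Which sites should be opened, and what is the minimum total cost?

Open D3 and D4; minimum total cost 25.

For any fixed open set, each township goes to its cheapest open site; total = fixed + service.
{D3, D4}: M1→D3 8, M2→D3 4, M3→D4 2, M4→D3 4. Service 18; fixed 7; total 25.
{D3, D4, D5}: service 12 + fixed 14 = 26
{D2, D4}: M1→D4 8, M2→D2 6, M3→D4 2, M4→D2 4. Service 20; fixed 7; total 27.
{D1, D2, D3, D4, D5, D6}: service 11 + fixed 28 = 39
No other subset beats 25.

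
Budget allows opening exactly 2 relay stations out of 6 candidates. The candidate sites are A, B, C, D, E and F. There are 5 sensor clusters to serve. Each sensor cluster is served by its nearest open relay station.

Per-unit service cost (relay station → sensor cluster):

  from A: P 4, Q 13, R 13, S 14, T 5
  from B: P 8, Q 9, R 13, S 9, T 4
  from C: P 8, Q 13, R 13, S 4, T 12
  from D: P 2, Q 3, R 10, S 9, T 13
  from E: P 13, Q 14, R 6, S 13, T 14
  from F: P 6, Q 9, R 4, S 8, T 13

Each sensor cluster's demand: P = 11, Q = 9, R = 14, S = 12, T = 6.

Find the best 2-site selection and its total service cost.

With exactly 2 open, each sensor cluster uses its cheapest among the chosen.
{D, F}: P→D 2·11=22, Q→D 3·9=27, R→F 4·14=56, S→F 8·12=96, T→D 13·6=78. Service cost 279.
{A, F}: service cost 307
{C, D}: service cost 309
Among all 15 size-2 choices, {D, F} is lowest.

Choose D and F; total service cost 279.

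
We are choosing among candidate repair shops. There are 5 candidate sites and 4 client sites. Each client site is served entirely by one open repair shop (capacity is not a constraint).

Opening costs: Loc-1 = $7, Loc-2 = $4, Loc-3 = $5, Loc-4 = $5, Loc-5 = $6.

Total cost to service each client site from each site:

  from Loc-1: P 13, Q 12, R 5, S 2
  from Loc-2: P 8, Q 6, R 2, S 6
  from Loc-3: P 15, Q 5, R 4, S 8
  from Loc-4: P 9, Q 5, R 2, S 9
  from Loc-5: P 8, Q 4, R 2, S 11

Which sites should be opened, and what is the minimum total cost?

For any fixed open set, each client site goes to its cheapest open site; total = fixed + service.
{Loc-2}: P→Loc-2 8, Q→Loc-2 6, R→Loc-2 2, S→Loc-2 6. Service 22; fixed 4; total 26.
{Loc-1, Loc-2}: P→Loc-2 8, Q→Loc-2 6, R→Loc-2 2, S→Loc-1 2. Service 18; fixed 11; total 29.
{Loc-1, Loc-5}: P→Loc-5 8, Q→Loc-5 4, R→Loc-5 2, S→Loc-1 2. Service 16; fixed 13; total 29.
{Loc-1, Loc-2, Loc-3, Loc-4, Loc-5}: service 16 + fixed 27 = 43
No other subset beats 26.

Open Loc-2 only; minimum total cost 26.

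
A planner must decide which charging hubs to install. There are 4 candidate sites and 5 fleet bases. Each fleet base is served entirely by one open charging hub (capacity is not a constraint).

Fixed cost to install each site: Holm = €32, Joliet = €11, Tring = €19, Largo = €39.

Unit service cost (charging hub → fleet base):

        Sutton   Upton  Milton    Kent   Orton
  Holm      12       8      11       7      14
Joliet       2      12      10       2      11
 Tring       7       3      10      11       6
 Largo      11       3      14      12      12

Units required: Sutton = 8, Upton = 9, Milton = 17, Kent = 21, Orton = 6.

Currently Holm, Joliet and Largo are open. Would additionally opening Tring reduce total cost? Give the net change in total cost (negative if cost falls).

Yes — net change −11 (cost falls by 11).

Current service cost with {Holm, Joliet, Largo}: 321.
Adding Tring: each fleet base re-picks its cheapest; new service cost 291, saving 30.
Extra fixed cost: 19. Net change = 19 − 30 = -11.
(Totals: 403 → 392.)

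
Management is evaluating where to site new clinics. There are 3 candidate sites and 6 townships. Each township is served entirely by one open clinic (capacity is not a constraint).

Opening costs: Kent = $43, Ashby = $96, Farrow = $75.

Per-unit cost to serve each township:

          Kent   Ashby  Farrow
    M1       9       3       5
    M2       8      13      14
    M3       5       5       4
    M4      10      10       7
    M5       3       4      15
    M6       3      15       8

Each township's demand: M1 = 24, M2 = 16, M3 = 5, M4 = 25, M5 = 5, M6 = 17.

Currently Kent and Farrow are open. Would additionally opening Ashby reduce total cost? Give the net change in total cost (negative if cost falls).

Current service cost with {Kent, Farrow}: 509.
Adding Ashby: each township re-picks its cheapest; new service cost 461, saving 48.
Extra fixed cost: 96. Net change = 96 − 48 = 48.
(Totals: 627 → 675.)

No — net change +48 (cost rises by 48).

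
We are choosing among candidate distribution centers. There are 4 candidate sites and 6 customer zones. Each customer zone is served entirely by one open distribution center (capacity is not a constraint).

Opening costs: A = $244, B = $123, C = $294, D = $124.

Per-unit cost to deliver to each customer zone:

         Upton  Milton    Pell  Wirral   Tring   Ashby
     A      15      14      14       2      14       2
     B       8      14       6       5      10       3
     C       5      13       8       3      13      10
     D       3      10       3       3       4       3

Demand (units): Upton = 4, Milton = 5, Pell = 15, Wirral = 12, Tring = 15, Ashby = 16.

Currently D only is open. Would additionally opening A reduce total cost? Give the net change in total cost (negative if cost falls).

Current service cost with {D}: 251.
Adding A: each customer zone re-picks its cheapest; new service cost 223, saving 28.
Extra fixed cost: 244. Net change = 244 − 28 = 216.
(Totals: 375 → 591.)

No — net change +216 (cost rises by 216).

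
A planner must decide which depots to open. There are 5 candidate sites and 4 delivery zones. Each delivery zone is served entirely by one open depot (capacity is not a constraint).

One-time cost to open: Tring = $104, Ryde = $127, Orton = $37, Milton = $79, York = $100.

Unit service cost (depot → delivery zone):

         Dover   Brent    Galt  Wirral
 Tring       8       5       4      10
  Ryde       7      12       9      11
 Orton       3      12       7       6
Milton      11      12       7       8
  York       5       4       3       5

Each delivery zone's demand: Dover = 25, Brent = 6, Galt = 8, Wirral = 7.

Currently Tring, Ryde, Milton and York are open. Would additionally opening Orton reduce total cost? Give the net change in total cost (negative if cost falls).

Current service cost with {Tring, Ryde, Milton, York}: 208.
Adding Orton: each delivery zone re-picks its cheapest; new service cost 158, saving 50.
Extra fixed cost: 37. Net change = 37 − 50 = -13.
(Totals: 618 → 605.)

Yes — net change −13 (cost falls by 13).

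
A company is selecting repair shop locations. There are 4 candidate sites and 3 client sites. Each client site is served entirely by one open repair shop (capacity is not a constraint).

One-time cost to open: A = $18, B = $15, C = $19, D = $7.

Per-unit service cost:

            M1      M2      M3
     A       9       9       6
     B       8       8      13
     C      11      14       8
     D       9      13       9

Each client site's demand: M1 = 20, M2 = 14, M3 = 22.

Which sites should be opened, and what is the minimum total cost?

Open A and B; minimum total cost 437.

For any fixed open set, each client site goes to its cheapest open site; total = fixed + service.
{A, B}: M1→B 8·20=160, M2→B 8·14=112, M3→A 6·22=132. Service 404; fixed 33; total 437.
{A, B, D}: M1→B 8·20=160, M2→B 8·14=112, M3→A 6·22=132. Service 404; fixed 40; total 444.
{A}: service 438 + fixed 18 = 456
{A, B, C, D}: M1→B 8·20=160, M2→B 8·14=112, M3→A 6·22=132. Service 404; fixed 59; total 463.
No other subset beats 437.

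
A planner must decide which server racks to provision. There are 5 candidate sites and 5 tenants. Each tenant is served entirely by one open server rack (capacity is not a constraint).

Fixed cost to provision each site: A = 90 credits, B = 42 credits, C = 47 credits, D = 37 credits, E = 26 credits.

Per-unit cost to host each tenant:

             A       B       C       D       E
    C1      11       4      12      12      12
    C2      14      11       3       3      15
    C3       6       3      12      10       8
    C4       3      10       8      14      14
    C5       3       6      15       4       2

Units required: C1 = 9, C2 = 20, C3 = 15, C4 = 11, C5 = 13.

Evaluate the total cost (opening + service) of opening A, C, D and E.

Each tenant is assigned to its cheapest site among the open ones.
{A, C, D, E}: C1→A 11·9=99, C2→C 3·20=60, C3→A 6·15=90, C4→A 3·11=33, C5→E 2·13=26. Service 308; fixed 200; total 508.

Total cost: 508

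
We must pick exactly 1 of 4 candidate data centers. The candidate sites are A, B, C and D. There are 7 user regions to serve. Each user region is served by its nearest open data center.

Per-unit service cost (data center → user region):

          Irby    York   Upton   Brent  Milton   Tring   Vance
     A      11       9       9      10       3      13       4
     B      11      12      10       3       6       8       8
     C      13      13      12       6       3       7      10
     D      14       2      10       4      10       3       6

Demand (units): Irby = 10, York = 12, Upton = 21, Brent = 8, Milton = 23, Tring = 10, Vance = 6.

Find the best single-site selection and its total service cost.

With exactly 1 open, each user region uses its cheapest among the chosen.
{D}: Irby→D 14·10=140, York→D 2·12=24, Upton→D 10·21=210, Brent→D 4·8=32, Milton→D 10·23=230, Tring→D 3·10=30, Vance→D 6·6=36. Service cost 702.
{A}: service cost 710
{B}: service cost 754
Among all 4 size-1 choices, {D} is lowest.

Choose D only; total service cost 702.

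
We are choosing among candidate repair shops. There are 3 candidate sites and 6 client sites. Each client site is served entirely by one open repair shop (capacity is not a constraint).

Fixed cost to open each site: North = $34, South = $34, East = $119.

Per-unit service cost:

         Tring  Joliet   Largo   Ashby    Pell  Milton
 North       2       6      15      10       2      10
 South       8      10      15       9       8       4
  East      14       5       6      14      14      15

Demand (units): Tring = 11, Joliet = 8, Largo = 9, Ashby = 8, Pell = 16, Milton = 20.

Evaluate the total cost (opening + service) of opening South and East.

Each client site is assigned to its cheapest site among the open ones.
{South, East}: Tring→South 8·11=88, Joliet→East 5·8=40, Largo→East 6·9=54, Ashby→South 9·8=72, Pell→South 8·16=128, Milton→South 4·20=80. Service 462; fixed 153; total 615.

Total cost: 615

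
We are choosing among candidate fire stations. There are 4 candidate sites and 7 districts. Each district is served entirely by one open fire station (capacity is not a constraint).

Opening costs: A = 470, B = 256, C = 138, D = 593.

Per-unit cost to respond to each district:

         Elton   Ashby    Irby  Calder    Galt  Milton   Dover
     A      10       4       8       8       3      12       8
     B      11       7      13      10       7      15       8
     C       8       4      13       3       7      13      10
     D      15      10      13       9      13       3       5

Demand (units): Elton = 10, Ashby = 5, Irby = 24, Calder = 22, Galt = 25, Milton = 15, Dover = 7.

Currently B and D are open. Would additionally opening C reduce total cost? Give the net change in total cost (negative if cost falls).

Current service cost with {B, D}: 910.
Adding C: each district re-picks its cheapest; new service cost 733, saving 177.
Extra fixed cost: 138. Net change = 138 − 177 = -39.
(Totals: 1759 → 1720.)

Yes — net change −39 (cost falls by 39).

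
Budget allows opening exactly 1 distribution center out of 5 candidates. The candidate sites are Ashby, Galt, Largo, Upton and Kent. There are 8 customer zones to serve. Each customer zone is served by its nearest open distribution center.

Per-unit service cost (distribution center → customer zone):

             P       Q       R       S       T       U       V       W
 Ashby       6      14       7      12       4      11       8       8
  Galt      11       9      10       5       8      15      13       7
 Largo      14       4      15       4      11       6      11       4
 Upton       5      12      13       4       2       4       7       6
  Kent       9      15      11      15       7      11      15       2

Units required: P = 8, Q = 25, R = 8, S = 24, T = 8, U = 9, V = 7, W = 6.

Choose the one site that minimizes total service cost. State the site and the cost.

Choose Largo only; total service cost 671.

With exactly 1 open, each customer zone uses its cheapest among the chosen.
{Largo}: P→Largo 14·8=112, Q→Largo 4·25=100, R→Largo 15·8=120, S→Largo 4·24=96, T→Largo 11·8=88, U→Largo 6·9=54, V→Largo 11·7=77, W→Largo 4·6=24. Service cost 671.
{Upton}: service cost 677
{Galt}: service cost 845
Among all 5 size-1 choices, {Largo} is lowest.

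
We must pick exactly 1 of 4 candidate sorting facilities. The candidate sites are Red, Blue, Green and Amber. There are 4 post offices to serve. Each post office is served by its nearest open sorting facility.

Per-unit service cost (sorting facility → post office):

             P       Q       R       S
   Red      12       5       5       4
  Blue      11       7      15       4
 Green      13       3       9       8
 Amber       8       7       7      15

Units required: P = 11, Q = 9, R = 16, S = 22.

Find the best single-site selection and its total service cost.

Choose Red only; total service cost 345.

With exactly 1 open, each post office uses its cheapest among the chosen.
{Red}: P→Red 12·11=132, Q→Red 5·9=45, R→Red 5·16=80, S→Red 4·22=88. Service cost 345.
{Green}: service cost 490
{Blue}: service cost 512
Among all 4 size-1 choices, {Red} is lowest.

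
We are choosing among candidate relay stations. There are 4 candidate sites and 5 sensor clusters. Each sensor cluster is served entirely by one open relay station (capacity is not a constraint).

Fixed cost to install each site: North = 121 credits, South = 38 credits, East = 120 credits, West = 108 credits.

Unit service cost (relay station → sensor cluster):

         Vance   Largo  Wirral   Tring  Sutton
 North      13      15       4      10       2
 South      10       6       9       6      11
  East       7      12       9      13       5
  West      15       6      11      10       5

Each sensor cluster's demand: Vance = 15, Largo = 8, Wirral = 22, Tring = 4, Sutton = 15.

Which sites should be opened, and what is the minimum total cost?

Open North and South; minimum total cost 499.

For any fixed open set, each sensor cluster goes to its cheapest open site; total = fixed + service.
{North, South}: Vance→South 10·15=150, Largo→South 6·8=48, Wirral→North 4·22=88, Tring→South 6·4=24, Sutton→North 2·15=30. Service 340; fixed 159; total 499.
{North, South, East}: service 295 + fixed 279 = 574
{North}: service 473 + fixed 121 = 594
{North, South, East, West}: service 295 + fixed 387 = 682
No other subset beats 499.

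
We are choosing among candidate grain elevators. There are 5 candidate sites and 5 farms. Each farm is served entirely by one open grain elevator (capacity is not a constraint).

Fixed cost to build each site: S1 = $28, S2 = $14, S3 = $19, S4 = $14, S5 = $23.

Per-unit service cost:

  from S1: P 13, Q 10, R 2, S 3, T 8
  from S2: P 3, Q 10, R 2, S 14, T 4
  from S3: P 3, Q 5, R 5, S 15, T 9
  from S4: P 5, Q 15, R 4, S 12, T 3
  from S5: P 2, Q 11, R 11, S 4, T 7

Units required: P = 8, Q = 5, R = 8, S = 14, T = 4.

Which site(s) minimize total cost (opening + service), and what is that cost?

Open S1, S3 and S4; minimum total cost 180.

For any fixed open set, each farm goes to its cheapest open site; total = fixed + service.
{S1, S3, S4}: P→S3 3·8=24, Q→S3 5·5=25, R→S1 2·8=16, S→S1 3·14=42, T→S4 3·4=12. Service 119; fixed 61; total 180.
{S1, S2, S3}: service 123 + fixed 61 = 184
{S2, S3, S5}: P→S5 2·8=16, Q→S3 5·5=25, R→S2 2·8=16, S→S5 4·14=56, T→S2 4·4=16. Service 129; fixed 56; total 185.
{S1, S2, S3, S4, S5}: P→S5 2·8=16, Q→S3 5·5=25, R→S1 2·8=16, S→S1 3·14=42, T→S4 3·4=12. Service 111; fixed 98; total 209.
No other subset beats 180.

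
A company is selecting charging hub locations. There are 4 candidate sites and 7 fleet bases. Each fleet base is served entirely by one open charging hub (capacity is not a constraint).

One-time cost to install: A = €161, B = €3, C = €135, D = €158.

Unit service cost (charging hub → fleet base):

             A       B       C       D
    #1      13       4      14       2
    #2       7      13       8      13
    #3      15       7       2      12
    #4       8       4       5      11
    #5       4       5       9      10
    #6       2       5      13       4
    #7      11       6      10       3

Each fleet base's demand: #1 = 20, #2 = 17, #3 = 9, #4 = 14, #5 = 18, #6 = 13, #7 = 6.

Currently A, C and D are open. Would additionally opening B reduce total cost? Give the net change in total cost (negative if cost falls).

Yes — net change −11 (cost falls by 11).

Current service cost with {A, C, D}: 363.
Adding B: each fleet base re-picks its cheapest; new service cost 349, saving 14.
Extra fixed cost: 3. Net change = 3 − 14 = -11.
(Totals: 817 → 806.)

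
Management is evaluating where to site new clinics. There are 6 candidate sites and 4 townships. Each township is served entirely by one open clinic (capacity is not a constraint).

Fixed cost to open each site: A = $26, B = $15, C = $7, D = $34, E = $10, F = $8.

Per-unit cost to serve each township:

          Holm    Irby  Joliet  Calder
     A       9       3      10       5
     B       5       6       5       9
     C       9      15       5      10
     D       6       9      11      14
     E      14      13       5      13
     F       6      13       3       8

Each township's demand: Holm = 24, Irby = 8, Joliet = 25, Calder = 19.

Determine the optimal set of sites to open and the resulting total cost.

Open A, B and F; minimum total cost 363.

For any fixed open set, each township goes to its cheapest open site; total = fixed + service.
{A, B, F}: Holm→B 5·24=120, Irby→A 3·8=24, Joliet→F 3·25=75, Calder→A 5·19=95. Service 314; fixed 49; total 363.
{A, B, C, F}: service 314 + fixed 56 = 370
{A, F}: Holm→F 6·24=144, Irby→A 3·8=24, Joliet→F 3·25=75, Calder→A 5·19=95. Service 338; fixed 34; total 372.
{A, B, C, D, E, F}: service 314 + fixed 100 = 414
No other subset beats 363.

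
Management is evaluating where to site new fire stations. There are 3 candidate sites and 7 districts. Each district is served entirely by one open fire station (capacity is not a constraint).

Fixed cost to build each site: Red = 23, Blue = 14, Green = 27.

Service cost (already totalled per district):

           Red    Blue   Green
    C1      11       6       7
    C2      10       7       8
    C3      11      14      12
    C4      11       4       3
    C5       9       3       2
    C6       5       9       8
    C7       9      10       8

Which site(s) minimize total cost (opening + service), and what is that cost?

For any fixed open set, each district goes to its cheapest open site; total = fixed + service.
{Blue}: C1→Blue 6, C2→Blue 7, C3→Blue 14, C4→Blue 4, C5→Blue 3, C6→Blue 9, C7→Blue 10. Service 53; fixed 14; total 67.
{Green}: service 48 + fixed 27 = 75
{Red, Blue}: service 45 + fixed 37 = 82
{Red, Blue, Green}: C1→Blue 6, C2→Blue 7, C3→Red 11, C4→Green 3, C5→Green 2, C6→Red 5, C7→Green 8. Service 42; fixed 64; total 106.
No other subset beats 67.

Open Blue only; minimum total cost 67.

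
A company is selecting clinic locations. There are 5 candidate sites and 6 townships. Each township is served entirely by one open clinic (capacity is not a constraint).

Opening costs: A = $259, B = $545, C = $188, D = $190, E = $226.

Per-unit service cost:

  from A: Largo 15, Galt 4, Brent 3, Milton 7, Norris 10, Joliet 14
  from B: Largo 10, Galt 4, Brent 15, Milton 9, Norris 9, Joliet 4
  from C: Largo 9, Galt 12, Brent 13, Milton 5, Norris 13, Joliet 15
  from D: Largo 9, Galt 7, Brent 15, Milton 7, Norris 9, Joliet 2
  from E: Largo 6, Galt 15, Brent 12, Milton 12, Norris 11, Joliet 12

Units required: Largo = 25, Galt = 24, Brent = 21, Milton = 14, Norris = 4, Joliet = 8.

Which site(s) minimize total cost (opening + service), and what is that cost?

For any fixed open set, each township goes to its cheapest open site; total = fixed + service.
{A, D}: Largo→D 9·25=225, Galt→A 4·24=96, Brent→A 3·21=63, Milton→A 7·14=98, Norris→D 9·4=36, Joliet→D 2·8=16. Service 534; fixed 449; total 983.
{A, E}: service 543 + fixed 485 = 1028
{A}: service 784 + fixed 259 = 1043
{A, B, C, D, E}: service 431 + fixed 1408 = 1839
No other subset beats 983.

Open A and D; minimum total cost 983.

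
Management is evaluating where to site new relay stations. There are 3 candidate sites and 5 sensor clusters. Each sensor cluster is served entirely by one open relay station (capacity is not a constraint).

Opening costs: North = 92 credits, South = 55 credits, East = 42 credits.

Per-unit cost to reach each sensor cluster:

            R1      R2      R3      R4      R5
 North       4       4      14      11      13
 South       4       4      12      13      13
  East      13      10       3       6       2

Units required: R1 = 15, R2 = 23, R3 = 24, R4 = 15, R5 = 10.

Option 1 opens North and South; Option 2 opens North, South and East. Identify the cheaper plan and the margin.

Option 1: {North, South}: R1→North 4·15=60, R2→North 4·23=92, R3→South 12·24=288, R4→North 11·15=165, R5→North 13·10=130. Service 735; fixed 147; total 882.
Option 2: {North, South, East}: R1→North 4·15=60, R2→North 4·23=92, R3→East 3·24=72, R4→East 6·15=90, R5→East 2·10=20. Service 334; fixed 189; total 523.
Difference: |882 − 523| = 359.

Option 2 is cheaper by 359.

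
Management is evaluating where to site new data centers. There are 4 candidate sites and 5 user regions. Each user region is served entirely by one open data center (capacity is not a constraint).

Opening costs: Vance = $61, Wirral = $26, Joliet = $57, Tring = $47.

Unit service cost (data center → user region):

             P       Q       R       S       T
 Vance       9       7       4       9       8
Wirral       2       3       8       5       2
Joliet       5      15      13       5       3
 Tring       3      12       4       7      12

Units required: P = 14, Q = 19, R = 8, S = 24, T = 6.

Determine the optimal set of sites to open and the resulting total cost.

Open Wirral only; minimum total cost 307.

For any fixed open set, each user region goes to its cheapest open site; total = fixed + service.
{Wirral}: P→Wirral 2·14=28, Q→Wirral 3·19=57, R→Wirral 8·8=64, S→Wirral 5·24=120, T→Wirral 2·6=12. Service 281; fixed 26; total 307.
{Wirral, Tring}: P→Wirral 2·14=28, Q→Wirral 3·19=57, R→Tring 4·8=32, S→Wirral 5·24=120, T→Wirral 2·6=12. Service 249; fixed 73; total 322.
{Vance, Wirral}: P→Wirral 2·14=28, Q→Wirral 3·19=57, R→Vance 4·8=32, S→Wirral 5·24=120, T→Wirral 2·6=12. Service 249; fixed 87; total 336.
{Vance, Wirral, Joliet, Tring}: service 249 + fixed 191 = 440
No other subset beats 307.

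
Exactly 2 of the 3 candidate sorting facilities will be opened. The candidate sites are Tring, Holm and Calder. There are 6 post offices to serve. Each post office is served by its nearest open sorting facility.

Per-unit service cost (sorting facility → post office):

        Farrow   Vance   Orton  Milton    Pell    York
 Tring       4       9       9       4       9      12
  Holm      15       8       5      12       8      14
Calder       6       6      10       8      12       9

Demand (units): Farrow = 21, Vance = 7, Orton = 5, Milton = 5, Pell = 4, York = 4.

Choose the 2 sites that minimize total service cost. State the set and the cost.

With exactly 2 open, each post office uses its cheapest among the chosen.
{Tring, Calder}: Farrow→Tring 4·21=84, Vance→Calder 6·7=42, Orton→Tring 9·5=45, Milton→Tring 4·5=20, Pell→Tring 9·4=36, York→Calder 9·4=36. Service cost 263.
{Tring, Holm}: service cost 265
{Holm, Calder}: service cost 301
Among all 3 size-2 choices, {Tring, Calder} is lowest.

Choose Tring and Calder; total service cost 263.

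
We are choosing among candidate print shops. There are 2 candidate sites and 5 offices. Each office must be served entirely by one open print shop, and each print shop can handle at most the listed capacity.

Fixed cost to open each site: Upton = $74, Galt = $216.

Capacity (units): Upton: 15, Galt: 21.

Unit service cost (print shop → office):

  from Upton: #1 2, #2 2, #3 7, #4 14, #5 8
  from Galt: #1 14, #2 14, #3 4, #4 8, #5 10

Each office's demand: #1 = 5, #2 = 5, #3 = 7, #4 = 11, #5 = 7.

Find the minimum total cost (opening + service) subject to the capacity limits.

Minimum total cost: 623

Open {Upton, Galt}: #1→Galt 14·5=70, #2→Galt 14·5=70, #3→Upton 7·7=49, #4→Galt 8·11=88, #5→Upton 8·7=56.
Loads: Upton carries 14/15, Galt carries 21/21. Service 333; fixed 290; total 623.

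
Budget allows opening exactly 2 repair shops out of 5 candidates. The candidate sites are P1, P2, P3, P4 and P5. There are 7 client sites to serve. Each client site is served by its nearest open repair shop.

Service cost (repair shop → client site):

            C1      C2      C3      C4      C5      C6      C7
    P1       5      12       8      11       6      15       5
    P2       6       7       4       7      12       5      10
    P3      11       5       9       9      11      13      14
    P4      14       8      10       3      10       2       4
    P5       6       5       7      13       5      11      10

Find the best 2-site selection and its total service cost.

Choose P4 and P5; total service cost 32.

With exactly 2 open, each client site uses its cheapest among the chosen.
{P4, P5}: C1→P5 6, C2→P5 5, C3→P5 7, C4→P4 3, C5→P5 5, C6→P4 2, C7→P4 4. Service cost 32.
{P1, P4}: service cost 36
{P2, P4}: service cost 36
Among all 10 size-2 choices, {P4, P5} is lowest.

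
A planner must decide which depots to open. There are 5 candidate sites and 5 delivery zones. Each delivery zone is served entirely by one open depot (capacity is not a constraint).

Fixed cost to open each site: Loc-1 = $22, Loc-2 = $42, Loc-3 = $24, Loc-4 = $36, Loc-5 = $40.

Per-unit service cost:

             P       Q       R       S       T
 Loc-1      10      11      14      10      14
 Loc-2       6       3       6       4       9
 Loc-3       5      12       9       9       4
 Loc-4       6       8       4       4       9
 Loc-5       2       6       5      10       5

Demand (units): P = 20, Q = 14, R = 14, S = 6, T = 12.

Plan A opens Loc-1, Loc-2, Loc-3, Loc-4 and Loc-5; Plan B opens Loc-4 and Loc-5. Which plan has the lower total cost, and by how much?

Plan B is cheaper by 34.

Plan A: {Loc-1, Loc-2, Loc-3, Loc-4, Loc-5}: P→Loc-5 2·20=40, Q→Loc-2 3·14=42, R→Loc-4 4·14=56, S→Loc-2 4·6=24, T→Loc-3 4·12=48. Service 210; fixed 164; total 374.
Plan B: {Loc-4, Loc-5}: P→Loc-5 2·20=40, Q→Loc-5 6·14=84, R→Loc-4 4·14=56, S→Loc-4 4·6=24, T→Loc-5 5·12=60. Service 264; fixed 76; total 340.
Difference: |374 − 340| = 34.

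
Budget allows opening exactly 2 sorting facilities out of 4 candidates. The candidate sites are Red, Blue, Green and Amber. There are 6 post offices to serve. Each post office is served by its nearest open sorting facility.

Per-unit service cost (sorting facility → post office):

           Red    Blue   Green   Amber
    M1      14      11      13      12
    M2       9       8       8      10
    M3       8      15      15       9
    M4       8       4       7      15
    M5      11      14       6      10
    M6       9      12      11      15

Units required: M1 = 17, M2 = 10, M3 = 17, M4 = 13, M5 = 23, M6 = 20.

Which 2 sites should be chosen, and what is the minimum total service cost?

With exactly 2 open, each post office uses its cheapest among the chosen.
{Red, Green}: M1→Green 13·17=221, M2→Green 8·10=80, M3→Red 8·17=136, M4→Green 7·13=91, M5→Green 6·23=138, M6→Red 9·20=180. Service cost 846.
{Green, Amber}: service cost 886
{Red, Blue}: service cost 888
Among all 6 size-2 choices, {Red, Green} is lowest.

Choose Red and Green; total service cost 846.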